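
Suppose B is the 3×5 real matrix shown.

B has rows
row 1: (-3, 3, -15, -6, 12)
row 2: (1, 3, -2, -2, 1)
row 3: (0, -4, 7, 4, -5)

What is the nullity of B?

3

Row reduce to echelon form.
R2 ← R2 + (1/3)·R1: [0, 4, -7, -4, 5]
R3 ← R3 + R2: [0, 0, 0, 0, 0]
2 nonzero rows, so rank(B) = 2.
B has 5 columns; by rank–nullity, nullity = 5 − 2 = 3.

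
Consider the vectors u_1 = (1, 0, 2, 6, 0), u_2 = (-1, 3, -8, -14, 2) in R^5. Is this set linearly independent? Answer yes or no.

yes

Form the matrix with these vectors as rows and row reduce.
R2 ← R2 + R1: [0, 3, -6, -8, 2]
2 nonzero rows, so the 2 vectors span a space of dimension 2.
Since 2 = 2, the vectors are linearly independent.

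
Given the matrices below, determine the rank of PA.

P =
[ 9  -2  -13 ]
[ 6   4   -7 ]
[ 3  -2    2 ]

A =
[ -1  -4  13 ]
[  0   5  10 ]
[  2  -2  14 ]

First compute PA:
[[-35, -20, -85],
 [-20,  10,  20],
 [  1, -26,  47]]
Now row reduce the product.
R2 ← R2 − (4/7)·R1: [0, 150/7, 480/7]
R3 ← R3 + (1/35)·R1: [0, -186/7, 312/7]
R3 ← R3 + (31/25)·R2: [0, 0, 648/5]
3 nonzero rows, so rank(PA) = 3.

3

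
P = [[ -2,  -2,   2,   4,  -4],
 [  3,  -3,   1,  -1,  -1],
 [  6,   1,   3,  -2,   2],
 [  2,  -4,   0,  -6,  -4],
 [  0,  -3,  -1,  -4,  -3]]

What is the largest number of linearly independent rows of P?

4

Row reduce to echelon form.
R2 ← R2 + (3/2)·R1: [0, -6, 4, 5, -7]
R3 ← R3 + (3)·R1: [0, -5, 9, 10, -10]
R4 ← R4 + R1: [0, -6, 2, -2, -8]
R3 ← R3 − (5/6)·R2: [0, 0, 17/3, 35/6, -25/6]
R4 ← R4 − R2: [0, 0, -2, -7, -1]
R5 ← R5 − (1/2)·R2: [0, 0, -3, -13/2, 1/2]
R4 ← R4 + (6/17)·R3: [0, 0, 0, -84/17, -42/17]
R5 ← R5 + (9/17)·R3: [0, 0, 0, -58/17, -29/17]
R5 ← R5 − (29/42)·R4: [0, 0, 0, 0, 0]
Echelon form has 4 nonzero rows, so rank(P) = 4.
The rank gives the maximum number of linearly independent rows: 4.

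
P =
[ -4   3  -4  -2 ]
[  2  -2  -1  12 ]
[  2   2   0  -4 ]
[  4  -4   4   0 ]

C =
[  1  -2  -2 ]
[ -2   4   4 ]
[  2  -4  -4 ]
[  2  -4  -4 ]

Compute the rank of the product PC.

1

First compute PC:
[[-22,  44,  44],
 [ 28, -56, -56],
 [-10,  20,  20],
 [ 20, -40, -40]]
Now row reduce the product.
R2 ← R2 + (14/11)·R1: [0, 0, 0]
R3 ← R3 − (5/11)·R1: [0, 0, 0]
R4 ← R4 + (10/11)·R1: [0, 0, 0]
1 nonzero row, so rank(PC) = 1.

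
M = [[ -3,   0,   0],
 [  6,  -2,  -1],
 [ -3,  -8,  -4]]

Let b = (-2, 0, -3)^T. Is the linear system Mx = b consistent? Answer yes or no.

Row reduce the augmented matrix [M | b].
R2 ← R2 + (2)·R1: [0, -2, -1, -4]
R3 ← R3 − R1: [0, -8, -4, -1]
R3 ← R3 − (4)·R2: [0, 0, 0, 15]
The echelon form has 3 nonzero rows; the last pivot sits in the augmented column, so rank(M) = 2 but rank([M|b]) = 3.
Since the ranks differ, the system is inconsistent.

no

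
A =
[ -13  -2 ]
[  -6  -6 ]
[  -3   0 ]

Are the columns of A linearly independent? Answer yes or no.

yes

Row reduce A to echelon form.
R2 ← R2 − (6/13)·R1: [0, -66/13]
R3 ← R3 − (3/13)·R1: [0, 6/13]
R3 ← R3 + (1/11)·R2: [0, 0]
2 pivots among 2 columns.
Every column is a pivot column, so the columns are linearly independent.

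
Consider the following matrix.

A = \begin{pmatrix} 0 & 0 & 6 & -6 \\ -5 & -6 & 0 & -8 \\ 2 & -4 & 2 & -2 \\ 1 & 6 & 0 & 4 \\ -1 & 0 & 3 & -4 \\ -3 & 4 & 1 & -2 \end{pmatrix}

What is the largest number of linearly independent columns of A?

3

Row reduce to echelon form.
Swap R1 ↔ R2
R3 ← R3 + (2/5)·R1: [0, -32/5, 2, -26/5]
R4 ← R4 + (1/5)·R1: [0, 24/5, 0, 12/5]
R5 ← R5 − (1/5)·R1: [0, 6/5, 3, -12/5]
R6 ← R6 − (3/5)·R1: [0, 38/5, 1, 14/5]
Swap R2 ↔ R3
R4 ← R4 + (3/4)·R2: [0, 0, 3/2, -3/2]
R5 ← R5 + (3/16)·R2: [0, 0, 27/8, -27/8]
R6 ← R6 + (19/16)·R2: [0, 0, 27/8, -27/8]
R4 ← R4 − (1/4)·R3: [0, 0, 0, 0]
R5 ← R5 − (9/16)·R3: [0, 0, 0, 0]
R6 ← R6 − (9/16)·R3: [0, 0, 0, 0]
Echelon form has 3 nonzero rows, so rank(A) = 3.
The rank gives the maximum number of linearly independent columns: 3.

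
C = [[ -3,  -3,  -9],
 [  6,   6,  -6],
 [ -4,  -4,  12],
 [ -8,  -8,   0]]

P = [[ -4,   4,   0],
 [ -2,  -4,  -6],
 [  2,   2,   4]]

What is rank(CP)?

First compute CP:
[[  0, -18, -18],
 [-48, -12, -60],
 [ 48,  24,  72],
 [ 48,   0,  48]]
Now row reduce the product.
Swap R1 ↔ R2
R3 ← R3 + R1: [0, 12, 12]
R4 ← R4 + R1: [0, -12, -12]
R3 ← R3 + (2/3)·R2: [0, 0, 0]
R4 ← R4 − (2/3)·R2: [0, 0, 0]
2 nonzero rows, so rank(CP) = 2.

2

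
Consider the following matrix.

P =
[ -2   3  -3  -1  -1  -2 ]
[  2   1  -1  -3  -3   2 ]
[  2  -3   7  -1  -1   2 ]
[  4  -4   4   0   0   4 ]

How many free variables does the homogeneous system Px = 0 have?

Row reduce to echelon form.
R2 ← R2 + R1: [0, 4, -4, -4, -4, 0]
R3 ← R3 + R1: [0, 0, 4, -2, -2, 0]
R4 ← R4 + (2)·R1: [0, 2, -2, -2, -2, 0]
R4 ← R4 − (1/2)·R2: [0, 0, 0, 0, 0, 0]
3 nonzero rows, so rank(P) = 3.
P has 6 columns; by rank–nullity, nullity = 6 − 3 = 3.

3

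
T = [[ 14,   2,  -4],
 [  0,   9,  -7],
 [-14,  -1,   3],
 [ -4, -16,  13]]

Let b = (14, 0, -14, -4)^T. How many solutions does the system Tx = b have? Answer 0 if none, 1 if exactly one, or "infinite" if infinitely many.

1

Row reduce the augmented matrix [T | b].
R3 ← R3 + R1: [0, 1, -1, 0]
R4 ← R4 + (2/7)·R1: [0, -108/7, 83/7, 0]
R3 ← R3 − (1/9)·R2: [0, 0, -2/9, 0]
R4 ← R4 + (12/7)·R2: [0, 0, -1/7, 0]
R4 ← R4 − (9/14)·R3: [0, 0, 0, 0]
The echelon form has 3 nonzero rows, and every pivot lies in the first 3 columns, so rank(T) = rank([T|b]) = 3.
The system is consistent.
rank = 3 = number of unknowns, so the solution is unique.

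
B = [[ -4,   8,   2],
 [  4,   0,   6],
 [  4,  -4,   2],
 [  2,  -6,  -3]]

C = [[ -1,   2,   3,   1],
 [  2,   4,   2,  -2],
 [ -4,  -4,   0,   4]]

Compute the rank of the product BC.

First compute BC:
[[ 12,  16,   4, -12],
 [-28, -16,  12,  28],
 [-20, -16,   4,  20],
 [ -2,  -8,  -6,   2]]
Now row reduce the product.
R2 ← R2 + (7/3)·R1: [0, 64/3, 64/3, 0]
R3 ← R3 + (5/3)·R1: [0, 32/3, 32/3, 0]
R4 ← R4 + (1/6)·R1: [0, -16/3, -16/3, 0]
R3 ← R3 − (1/2)·R2: [0, 0, 0, 0]
R4 ← R4 + (1/4)·R2: [0, 0, 0, 0]
2 nonzero rows, so rank(BC) = 2.

2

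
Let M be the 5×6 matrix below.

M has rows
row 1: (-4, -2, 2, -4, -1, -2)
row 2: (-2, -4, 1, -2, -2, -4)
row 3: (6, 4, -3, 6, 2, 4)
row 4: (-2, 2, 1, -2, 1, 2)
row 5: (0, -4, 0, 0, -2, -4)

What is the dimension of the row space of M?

2

Row reduce to echelon form.
R2 ← R2 − (1/2)·R1: [0, -3, 0, 0, -3/2, -3]
R3 ← R3 + (3/2)·R1: [0, 1, 0, 0, 1/2, 1]
R4 ← R4 − (1/2)·R1: [0, 3, 0, 0, 3/2, 3]
R3 ← R3 + (1/3)·R2: [0, 0, 0, 0, 0, 0]
R4 ← R4 + R2: [0, 0, 0, 0, 0, 0]
R5 ← R5 − (4/3)·R2: [0, 0, 0, 0, 0, 0]
Echelon form has 2 nonzero rows, so rank(M) = 2.
The row space has dimension equal to the rank: 2.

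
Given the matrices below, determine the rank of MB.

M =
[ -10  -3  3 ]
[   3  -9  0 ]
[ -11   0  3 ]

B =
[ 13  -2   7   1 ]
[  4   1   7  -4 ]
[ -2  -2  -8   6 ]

First compute MB:
[[-148,  11, -115,  20],
 [  3, -15, -42,  39],
 [-149,  16, -101,   7]]
Now row reduce the product.
R2 ← R2 + (3/148)·R1: [0, -2187/148, -6561/148, 1458/37]
R3 ← R3 − (149/148)·R1: [0, 729/148, 2187/148, -486/37]
R3 ← R3 + (1/3)·R2: [0, 0, 0, 0]
2 nonzero rows, so rank(MB) = 2.

2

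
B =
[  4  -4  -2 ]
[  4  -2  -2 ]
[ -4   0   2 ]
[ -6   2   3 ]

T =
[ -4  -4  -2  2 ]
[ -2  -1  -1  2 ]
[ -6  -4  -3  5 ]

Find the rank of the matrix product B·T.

2

First compute BT:
[[  4,  -4,   2, -10],
 [  0,  -6,   0,  -6],
 [  4,   8,   2,   2],
 [  2,  10,   1,   7]]
Now row reduce the product.
R3 ← R3 − R1: [0, 12, 0, 12]
R4 ← R4 − (1/2)·R1: [0, 12, 0, 12]
R3 ← R3 + (2)·R2: [0, 0, 0, 0]
R4 ← R4 + (2)·R2: [0, 0, 0, 0]
2 nonzero rows, so rank(BT) = 2.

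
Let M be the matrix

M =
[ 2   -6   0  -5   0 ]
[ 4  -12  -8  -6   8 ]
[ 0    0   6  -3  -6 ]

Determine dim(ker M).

Row reduce to echelon form.
R2 ← R2 − (2)·R1: [0, 0, -8, 4, 8]
R3 ← R3 + (3/4)·R2: [0, 0, 0, 0, 0]
2 nonzero rows, so rank(M) = 2.
M has 5 columns; by rank–nullity, nullity = 5 − 2 = 3.

3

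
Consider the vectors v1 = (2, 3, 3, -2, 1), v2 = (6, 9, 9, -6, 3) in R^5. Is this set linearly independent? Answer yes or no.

no

Form the matrix with these vectors as rows and row reduce.
R2 ← R2 − (3)·R1: [0, 0, 0, 0, 0]
1 nonzero row, so the 2 vectors span a space of dimension 1.
Since 1 < 2, the vectors are linearly dependent.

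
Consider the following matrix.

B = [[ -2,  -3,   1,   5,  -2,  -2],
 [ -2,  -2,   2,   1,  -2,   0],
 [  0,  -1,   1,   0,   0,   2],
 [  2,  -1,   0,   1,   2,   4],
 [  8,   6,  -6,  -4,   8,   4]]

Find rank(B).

Row reduce to echelon form.
R2 ← R2 − R1: [0, 1, 1, -4, 0, 2]
R4 ← R4 + R1: [0, -4, 1, 6, 0, 2]
R5 ← R5 + (4)·R1: [0, -6, -2, 16, 0, -4]
R3 ← R3 + R2: [0, 0, 2, -4, 0, 4]
R4 ← R4 + (4)·R2: [0, 0, 5, -10, 0, 10]
R5 ← R5 + (6)·R2: [0, 0, 4, -8, 0, 8]
R4 ← R4 − (5/2)·R3: [0, 0, 0, 0, 0, 0]
R5 ← R5 − (2)·R3: [0, 0, 0, 0, 0, 0]
Echelon form has 3 nonzero rows, so rank(B) = 3.

3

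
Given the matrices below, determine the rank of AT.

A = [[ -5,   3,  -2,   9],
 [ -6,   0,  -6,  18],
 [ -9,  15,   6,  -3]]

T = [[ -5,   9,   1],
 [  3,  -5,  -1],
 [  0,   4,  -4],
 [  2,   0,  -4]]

First compute AT:
[[ 52, -68, -36],
 [ 66, -78, -54],
 [ 84, -132, -36]]
Now row reduce the product.
R2 ← R2 − (33/26)·R1: [0, 108/13, -108/13]
R3 ← R3 − (21/13)·R1: [0, -288/13, 288/13]
R3 ← R3 + (8/3)·R2: [0, 0, 0]
2 nonzero rows, so rank(AT) = 2.

2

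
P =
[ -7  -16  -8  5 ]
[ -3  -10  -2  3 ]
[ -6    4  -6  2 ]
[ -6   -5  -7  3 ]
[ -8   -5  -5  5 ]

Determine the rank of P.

Row reduce to echelon form.
R2 ← R2 − (3/7)·R1: [0, -22/7, 10/7, 6/7]
R3 ← R3 − (6/7)·R1: [0, 124/7, 6/7, -16/7]
R4 ← R4 − (6/7)·R1: [0, 61/7, -1/7, -9/7]
R5 ← R5 − (8/7)·R1: [0, 93/7, 29/7, -5/7]
R3 ← R3 + (62/11)·R2: [0, 0, 98/11, 28/11]
R4 ← R4 + (61/22)·R2: [0, 0, 42/11, 12/11]
R5 ← R5 + (93/22)·R2: [0, 0, 112/11, 32/11]
R4 ← R4 − (3/7)·R3: [0, 0, 0, 0]
R5 ← R5 − (8/7)·R3: [0, 0, 0, 0]
Echelon form has 3 nonzero rows, so rank(P) = 3.

3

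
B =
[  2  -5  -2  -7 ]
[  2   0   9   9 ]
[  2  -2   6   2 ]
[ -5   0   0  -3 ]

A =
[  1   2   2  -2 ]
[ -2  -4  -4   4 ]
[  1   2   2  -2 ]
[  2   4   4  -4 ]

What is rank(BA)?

First compute BA:
[[ -4,  -8,  -8,   8],
 [ 29,  58,  58, -58],
 [ 16,  32,  32, -32],
 [-11, -22, -22,  22]]
Now row reduce the product.
R2 ← R2 + (29/4)·R1: [0, 0, 0, 0]
R3 ← R3 + (4)·R1: [0, 0, 0, 0]
R4 ← R4 − (11/4)·R1: [0, 0, 0, 0]
1 nonzero row, so rank(BA) = 1.

1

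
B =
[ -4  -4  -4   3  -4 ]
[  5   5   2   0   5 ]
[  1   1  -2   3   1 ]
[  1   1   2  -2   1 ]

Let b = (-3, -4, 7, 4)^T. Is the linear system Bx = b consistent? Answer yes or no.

Row reduce the augmented matrix [B | b].
R2 ← R2 + (5/4)·R1: [0, 0, -3, 15/4, 0, -31/4]
R3 ← R3 + (1/4)·R1: [0, 0, -3, 15/4, 0, 25/4]
R4 ← R4 + (1/4)·R1: [0, 0, 1, -5/4, 0, 13/4]
R3 ← R3 − R2: [0, 0, 0, 0, 0, 14]
R4 ← R4 + (1/3)·R2: [0, 0, 0, 0, 0, 2/3]
R4 ← R4 − (1/21)·R3: [0, 0, 0, 0, 0, 0]
The echelon form has 3 nonzero rows; the last pivot sits in the augmented column, so rank(B) = 2 but rank([B|b]) = 3.
Since the ranks differ, the system is inconsistent.

no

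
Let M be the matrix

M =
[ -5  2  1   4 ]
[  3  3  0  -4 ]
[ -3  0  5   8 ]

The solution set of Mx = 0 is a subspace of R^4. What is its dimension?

1

Row reduce to echelon form.
R2 ← R2 + (3/5)·R1: [0, 21/5, 3/5, -8/5]
R3 ← R3 − (3/5)·R1: [0, -6/5, 22/5, 28/5]
R3 ← R3 + (2/7)·R2: [0, 0, 32/7, 36/7]
3 nonzero rows, so rank(M) = 3.
M has 4 columns; by rank–nullity, nullity = 4 − 3 = 1.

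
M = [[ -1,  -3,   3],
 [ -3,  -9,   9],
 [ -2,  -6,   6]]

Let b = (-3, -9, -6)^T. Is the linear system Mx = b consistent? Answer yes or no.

yes

Row reduce the augmented matrix [M | b].
R2 ← R2 − (3)·R1: [0, 0, 0, 0]
R3 ← R3 − (2)·R1: [0, 0, 0, 0]
The echelon form has 1 nonzero rows, and every pivot lies in the first 3 columns, so rank(M) = rank([M|b]) = 1.
The system is consistent.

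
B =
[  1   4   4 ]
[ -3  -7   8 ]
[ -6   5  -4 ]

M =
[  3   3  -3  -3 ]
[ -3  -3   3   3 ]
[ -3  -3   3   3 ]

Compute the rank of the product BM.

1

First compute BM:
[[-21, -21,  21,  21],
 [-12, -12,  12,  12],
 [-21, -21,  21,  21]]
Now row reduce the product.
R2 ← R2 − (4/7)·R1: [0, 0, 0, 0]
R3 ← R3 − R1: [0, 0, 0, 0]
1 nonzero row, so rank(BM) = 1.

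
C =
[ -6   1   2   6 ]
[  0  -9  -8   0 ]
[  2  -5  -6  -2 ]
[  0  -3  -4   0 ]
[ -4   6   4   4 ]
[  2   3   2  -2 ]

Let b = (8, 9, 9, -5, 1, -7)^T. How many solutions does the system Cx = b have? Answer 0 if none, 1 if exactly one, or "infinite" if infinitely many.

Row reduce the augmented matrix [C | b].
R3 ← R3 + (1/3)·R1: [0, -14/3, -16/3, 0, 35/3]
R5 ← R5 − (2/3)·R1: [0, 16/3, 8/3, 0, -13/3]
R6 ← R6 + (1/3)·R1: [0, 10/3, 8/3, 0, -13/3]
R3 ← R3 − (14/27)·R2: [0, 0, -32/27, 0, 7]
R4 ← R4 − (1/3)·R2: [0, 0, -4/3, 0, -8]
R5 ← R5 + (16/27)·R2: [0, 0, -56/27, 0, 1]
R6 ← R6 + (10/27)·R2: [0, 0, -8/27, 0, -1]
R4 ← R4 − (9/8)·R3: [0, 0, 0, 0, -127/8]
R5 ← R5 − (7/4)·R3: [0, 0, 0, 0, -45/4]
R6 ← R6 − (1/4)·R3: [0, 0, 0, 0, -11/4]
R5 ← R5 − (90/127)·R4: [0, 0, 0, 0, 0]
R6 ← R6 − (22/127)·R4: [0, 0, 0, 0, 0]
The echelon form has 4 nonzero rows; the last pivot sits in the augmented column, so rank(C) = 3 but rank([C|b]) = 4.
Since the ranks differ, the system is inconsistent.
It has no solutions.

0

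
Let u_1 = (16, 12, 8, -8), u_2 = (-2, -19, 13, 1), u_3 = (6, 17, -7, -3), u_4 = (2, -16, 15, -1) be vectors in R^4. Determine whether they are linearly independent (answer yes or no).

no

Form the matrix with these vectors as rows and row reduce.
R2 ← R2 + (1/8)·R1: [0, -35/2, 14, 0]
R3 ← R3 − (3/8)·R1: [0, 25/2, -10, 0]
R4 ← R4 − (1/8)·R1: [0, -35/2, 14, 0]
R3 ← R3 + (5/7)·R2: [0, 0, 0, 0]
R4 ← R4 − R2: [0, 0, 0, 0]
2 nonzero rows, so the 4 vectors span a space of dimension 2.
Since 2 < 4, the vectors are linearly dependent.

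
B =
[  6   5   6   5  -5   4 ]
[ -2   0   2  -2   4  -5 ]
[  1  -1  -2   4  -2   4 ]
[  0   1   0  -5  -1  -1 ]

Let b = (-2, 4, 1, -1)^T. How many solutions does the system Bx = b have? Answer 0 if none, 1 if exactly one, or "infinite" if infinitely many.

0

Row reduce the augmented matrix [B | b].
R2 ← R2 + (1/3)·R1: [0, 5/3, 4, -1/3, 7/3, -11/3, 10/3]
R3 ← R3 − (1/6)·R1: [0, -11/6, -3, 19/6, -7/6, 10/3, 4/3]
R3 ← R3 + (11/10)·R2: [0, 0, 7/5, 14/5, 7/5, -7/10, 5]
R4 ← R4 − (3/5)·R2: [0, 0, -12/5, -24/5, -12/5, 6/5, -3]
R4 ← R4 + (12/7)·R3: [0, 0, 0, 0, 0, 0, 39/7]
The echelon form has 4 nonzero rows; the last pivot sits in the augmented column, so rank(B) = 3 but rank([B|b]) = 4.
Since the ranks differ, the system is inconsistent.
It has no solutions.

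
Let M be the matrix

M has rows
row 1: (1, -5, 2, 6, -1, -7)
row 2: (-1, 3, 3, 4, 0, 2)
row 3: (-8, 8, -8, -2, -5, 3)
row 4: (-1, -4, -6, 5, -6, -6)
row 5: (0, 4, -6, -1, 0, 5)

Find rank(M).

Row reduce to echelon form.
R2 ← R2 + R1: [0, -2, 5, 10, -1, -5]
R3 ← R3 + (8)·R1: [0, -32, 8, 46, -13, -53]
R4 ← R4 + R1: [0, -9, -4, 11, -7, -13]
R3 ← R3 − (16)·R2: [0, 0, -72, -114, 3, 27]
R4 ← R4 − (9/2)·R2: [0, 0, -53/2, -34, -5/2, 19/2]
R5 ← R5 + (2)·R2: [0, 0, 4, 19, -2, -5]
R4 ← R4 − (53/144)·R3: [0, 0, 0, 191/24, -173/48, -7/16]
R5 ← R5 + (1/18)·R3: [0, 0, 0, 38/3, -11/6, -7/2]
R5 ← R5 − (304/191)·R4: [0, 0, 0, 0, 1491/382, -1071/382]
Echelon form has 5 nonzero rows, so rank(M) = 5.

5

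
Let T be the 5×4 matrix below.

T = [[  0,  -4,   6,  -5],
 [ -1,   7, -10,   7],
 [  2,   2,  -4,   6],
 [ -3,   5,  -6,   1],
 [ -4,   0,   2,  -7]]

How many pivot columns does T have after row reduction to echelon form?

Row reduce to echelon form.
Swap R1 ↔ R2
R3 ← R3 + (2)·R1: [0, 16, -24, 20]
R4 ← R4 − (3)·R1: [0, -16, 24, -20]
R5 ← R5 − (4)·R1: [0, -28, 42, -35]
R3 ← R3 + (4)·R2: [0, 0, 0, 0]
R4 ← R4 − (4)·R2: [0, 0, 0, 0]
R5 ← R5 − (7)·R2: [0, 0, 0, 0]
Echelon form has 2 nonzero rows, so rank(T) = 2.
Each nonzero row contributes one pivot column: 2 pivot columns.

2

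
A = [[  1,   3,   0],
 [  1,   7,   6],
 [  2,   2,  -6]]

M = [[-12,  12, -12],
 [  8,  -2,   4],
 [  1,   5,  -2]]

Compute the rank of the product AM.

First compute AM:
[[ 12,   6,   0],
 [ 50,  28,   4],
 [-14, -10,  -4]]
Now row reduce the product.
R2 ← R2 − (25/6)·R1: [0, 3, 4]
R3 ← R3 + (7/6)·R1: [0, -3, -4]
R3 ← R3 + R2: [0, 0, 0]
2 nonzero rows, so rank(AM) = 2.

2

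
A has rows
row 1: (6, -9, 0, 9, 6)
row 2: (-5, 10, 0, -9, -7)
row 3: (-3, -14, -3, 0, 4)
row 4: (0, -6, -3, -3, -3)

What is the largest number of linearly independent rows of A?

Row reduce to echelon form.
R2 ← R2 + (5/6)·R1: [0, 5/2, 0, -3/2, -2]
R3 ← R3 + (1/2)·R1: [0, -37/2, -3, 9/2, 7]
R3 ← R3 + (37/5)·R2: [0, 0, -3, -33/5, -39/5]
R4 ← R4 + (12/5)·R2: [0, 0, -3, -33/5, -39/5]
R4 ← R4 − R3: [0, 0, 0, 0, 0]
Echelon form has 3 nonzero rows, so rank(A) = 3.
The rank gives the maximum number of linearly independent rows: 3.

3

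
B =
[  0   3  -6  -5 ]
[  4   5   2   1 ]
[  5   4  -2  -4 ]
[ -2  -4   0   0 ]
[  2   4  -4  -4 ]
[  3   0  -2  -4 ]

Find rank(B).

3

Row reduce to echelon form.
Swap R1 ↔ R2
R3 ← R3 − (5/4)·R1: [0, -9/4, -9/2, -21/4]
R4 ← R4 + (1/2)·R1: [0, -3/2, 1, 1/2]
R5 ← R5 − (1/2)·R1: [0, 3/2, -5, -9/2]
R6 ← R6 − (3/4)·R1: [0, -15/4, -7/2, -19/4]
R3 ← R3 + (3/4)·R2: [0, 0, -9, -9]
R4 ← R4 + (1/2)·R2: [0, 0, -2, -2]
R5 ← R5 − (1/2)·R2: [0, 0, -2, -2]
R6 ← R6 + (5/4)·R2: [0, 0, -11, -11]
R4 ← R4 − (2/9)·R3: [0, 0, 0, 0]
R5 ← R5 − (2/9)·R3: [0, 0, 0, 0]
R6 ← R6 − (11/9)·R3: [0, 0, 0, 0]
Echelon form has 3 nonzero rows, so rank(B) = 3.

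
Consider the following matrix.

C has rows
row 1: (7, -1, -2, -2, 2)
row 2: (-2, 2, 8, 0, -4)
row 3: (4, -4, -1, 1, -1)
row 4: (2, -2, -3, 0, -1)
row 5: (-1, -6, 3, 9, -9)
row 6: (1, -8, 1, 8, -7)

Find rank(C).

Row reduce to echelon form.
R2 ← R2 + (2/7)·R1: [0, 12/7, 52/7, -4/7, -24/7]
R3 ← R3 − (4/7)·R1: [0, -24/7, 1/7, 15/7, -15/7]
R4 ← R4 − (2/7)·R1: [0, -12/7, -17/7, 4/7, -11/7]
R5 ← R5 + (1/7)·R1: [0, -43/7, 19/7, 61/7, -61/7]
R6 ← R6 − (1/7)·R1: [0, -55/7, 9/7, 58/7, -51/7]
R3 ← R3 + (2)·R2: [0, 0, 15, 1, -9]
R4 ← R4 + R2: [0, 0, 5, 0, -5]
R5 ← R5 + (43/12)·R2: [0, 0, 88/3, 20/3, -21]
R6 ← R6 + (55/12)·R2: [0, 0, 106/3, 17/3, -23]
R4 ← R4 − (1/3)·R3: [0, 0, 0, -1/3, -2]
R5 ← R5 − (88/45)·R3: [0, 0, 0, 212/45, -17/5]
R6 ← R6 − (106/45)·R3: [0, 0, 0, 149/45, -9/5]
R5 ← R5 + (212/15)·R4: [0, 0, 0, 0, -95/3]
R6 ← R6 + (149/15)·R4: [0, 0, 0, 0, -65/3]
R6 ← R6 − (13/19)·R5: [0, 0, 0, 0, 0]
Echelon form has 5 nonzero rows, so rank(C) = 5.

5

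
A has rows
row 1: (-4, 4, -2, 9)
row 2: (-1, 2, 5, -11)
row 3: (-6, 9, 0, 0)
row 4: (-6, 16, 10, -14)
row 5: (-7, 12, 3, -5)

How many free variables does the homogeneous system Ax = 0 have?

Row reduce to echelon form.
R2 ← R2 − (1/4)·R1: [0, 1, 11/2, -53/4]
R3 ← R3 − (3/2)·R1: [0, 3, 3, -27/2]
R4 ← R4 − (3/2)·R1: [0, 10, 13, -55/2]
R5 ← R5 − (7/4)·R1: [0, 5, 13/2, -83/4]
R3 ← R3 − (3)·R2: [0, 0, -27/2, 105/4]
R4 ← R4 − (10)·R2: [0, 0, -42, 105]
R5 ← R5 − (5)·R2: [0, 0, -21, 91/2]
R4 ← R4 − (28/9)·R3: [0, 0, 0, 70/3]
R5 ← R5 − (14/9)·R3: [0, 0, 0, 14/3]
R5 ← R5 − (1/5)·R4: [0, 0, 0, 0]
4 nonzero rows, so rank(A) = 4.
A has 4 columns; by rank–nullity, nullity = 4 − 4 = 0.

0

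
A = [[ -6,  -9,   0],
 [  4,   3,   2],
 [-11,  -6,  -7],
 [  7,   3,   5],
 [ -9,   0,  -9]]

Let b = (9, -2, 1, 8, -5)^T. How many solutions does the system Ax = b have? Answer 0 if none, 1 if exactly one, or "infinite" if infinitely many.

Row reduce the augmented matrix [A | b].
R2 ← R2 + (2/3)·R1: [0, -3, 2, 4]
R3 ← R3 − (11/6)·R1: [0, 21/2, -7, -31/2]
R4 ← R4 + (7/6)·R1: [0, -15/2, 5, 37/2]
R5 ← R5 − (3/2)·R1: [0, 27/2, -9, -37/2]
R3 ← R3 + (7/2)·R2: [0, 0, 0, -3/2]
R4 ← R4 − (5/2)·R2: [0, 0, 0, 17/2]
R5 ← R5 + (9/2)·R2: [0, 0, 0, -1/2]
R4 ← R4 + (17/3)·R3: [0, 0, 0, 0]
R5 ← R5 − (1/3)·R3: [0, 0, 0, 0]
The echelon form has 3 nonzero rows; the last pivot sits in the augmented column, so rank(A) = 2 but rank([A|b]) = 3.
Since the ranks differ, the system is inconsistent.
It has no solutions.

0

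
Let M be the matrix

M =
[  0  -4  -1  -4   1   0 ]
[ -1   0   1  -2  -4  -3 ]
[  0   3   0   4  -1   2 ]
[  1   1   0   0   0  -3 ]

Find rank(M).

Row reduce to echelon form.
Swap R1 ↔ R2
R4 ← R4 + R1: [0, 1, 1, -2, -4, -6]
R3 ← R3 + (3/4)·R2: [0, 0, -3/4, 1, -1/4, 2]
R4 ← R4 + (1/4)·R2: [0, 0, 3/4, -3, -15/4, -6]
R4 ← R4 + R3: [0, 0, 0, -2, -4, -4]
Echelon form has 4 nonzero rows, so rank(M) = 4.

4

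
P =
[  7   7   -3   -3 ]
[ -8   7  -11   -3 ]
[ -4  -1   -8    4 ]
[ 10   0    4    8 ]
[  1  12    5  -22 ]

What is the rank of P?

4

Row reduce to echelon form.
R2 ← R2 + (8/7)·R1: [0, 15, -101/7, -45/7]
R3 ← R3 + (4/7)·R1: [0, 3, -68/7, 16/7]
R4 ← R4 − (10/7)·R1: [0, -10, 58/7, 86/7]
R5 ← R5 − (1/7)·R1: [0, 11, 38/7, -151/7]
R3 ← R3 − (1/5)·R2: [0, 0, -239/35, 25/7]
R4 ← R4 + (2/3)·R2: [0, 0, -4/3, 8]
R5 ← R5 − (11/15)·R2: [0, 0, 1681/105, -118/7]
R4 ← R4 − (140/717)·R3: [0, 0, 0, 5236/717]
R5 ← R5 + (1681/717)·R3: [0, 0, 0, -6083/717]
R5 ← R5 + (79/68)·R4: [0, 0, 0, 0]
Echelon form has 4 nonzero rows, so rank(P) = 4.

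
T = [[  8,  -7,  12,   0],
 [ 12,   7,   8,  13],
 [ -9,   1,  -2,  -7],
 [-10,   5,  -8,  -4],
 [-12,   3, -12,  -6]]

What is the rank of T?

3

Row reduce to echelon form.
R2 ← R2 − (3/2)·R1: [0, 35/2, -10, 13]
R3 ← R3 + (9/8)·R1: [0, -55/8, 23/2, -7]
R4 ← R4 + (5/4)·R1: [0, -15/4, 7, -4]
R5 ← R5 + (3/2)·R1: [0, -15/2, 6, -6]
R3 ← R3 + (11/28)·R2: [0, 0, 53/7, -53/28]
R4 ← R4 + (3/14)·R2: [0, 0, 34/7, -17/14]
R5 ← R5 + (3/7)·R2: [0, 0, 12/7, -3/7]
R4 ← R4 − (34/53)·R3: [0, 0, 0, 0]
R5 ← R5 − (12/53)·R3: [0, 0, 0, 0]
Echelon form has 3 nonzero rows, so rank(T) = 3.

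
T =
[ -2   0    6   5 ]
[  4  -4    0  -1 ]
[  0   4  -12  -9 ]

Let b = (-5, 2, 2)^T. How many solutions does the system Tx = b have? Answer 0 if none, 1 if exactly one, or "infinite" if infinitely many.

Row reduce the augmented matrix [T | b].
R2 ← R2 + (2)·R1: [0, -4, 12, 9, -8]
R3 ← R3 + R2: [0, 0, 0, 0, -6]
The echelon form has 3 nonzero rows; the last pivot sits in the augmented column, so rank(T) = 2 but rank([T|b]) = 3.
Since the ranks differ, the system is inconsistent.
It has no solutions.

0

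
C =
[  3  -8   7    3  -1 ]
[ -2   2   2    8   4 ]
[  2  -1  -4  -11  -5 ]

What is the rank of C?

2

Row reduce to echelon form.
R2 ← R2 + (2/3)·R1: [0, -10/3, 20/3, 10, 10/3]
R3 ← R3 − (2/3)·R1: [0, 13/3, -26/3, -13, -13/3]
R3 ← R3 + (13/10)·R2: [0, 0, 0, 0, 0]
Echelon form has 2 nonzero rows, so rank(C) = 2.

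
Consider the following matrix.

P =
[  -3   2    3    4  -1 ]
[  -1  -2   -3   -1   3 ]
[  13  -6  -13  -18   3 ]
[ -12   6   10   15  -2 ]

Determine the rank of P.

3

Row reduce to echelon form.
R2 ← R2 − (1/3)·R1: [0, -8/3, -4, -7/3, 10/3]
R3 ← R3 + (13/3)·R1: [0, 8/3, 0, -2/3, -4/3]
R4 ← R4 − (4)·R1: [0, -2, -2, -1, 2]
R3 ← R3 + R2: [0, 0, -4, -3, 2]
R4 ← R4 − (3/4)·R2: [0, 0, 1, 3/4, -1/2]
R4 ← R4 + (1/4)·R3: [0, 0, 0, 0, 0]
Echelon form has 3 nonzero rows, so rank(P) = 3.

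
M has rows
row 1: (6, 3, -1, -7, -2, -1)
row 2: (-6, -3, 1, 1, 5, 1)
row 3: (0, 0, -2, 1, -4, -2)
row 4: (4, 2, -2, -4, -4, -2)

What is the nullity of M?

Row reduce to echelon form.
R2 ← R2 + R1: [0, 0, 0, -6, 3, 0]
R4 ← R4 − (2/3)·R1: [0, 0, -4/3, 2/3, -8/3, -4/3]
Swap R2 ↔ R3
R4 ← R4 − (2/3)·R2: [0, 0, 0, 0, 0, 0]
3 nonzero rows, so rank(M) = 3.
M has 6 columns; by rank–nullity, nullity = 6 − 3 = 3.

3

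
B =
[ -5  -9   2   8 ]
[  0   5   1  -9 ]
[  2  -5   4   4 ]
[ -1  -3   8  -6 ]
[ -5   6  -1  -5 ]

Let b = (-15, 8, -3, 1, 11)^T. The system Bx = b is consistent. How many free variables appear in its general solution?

0

Row reduce the augmented matrix [B | b].
R3 ← R3 + (2/5)·R1: [0, -43/5, 24/5, 36/5, -9]
R4 ← R4 − (1/5)·R1: [0, -6/5, 38/5, -38/5, 4]
R5 ← R5 − R1: [0, 15, -3, -13, 26]
R3 ← R3 + (43/25)·R2: [0, 0, 163/25, -207/25, 119/25]
R4 ← R4 + (6/25)·R2: [0, 0, 196/25, -244/25, 148/25]
R5 ← R5 − (3)·R2: [0, 0, -6, 14, 2]
R4 ← R4 − (196/163)·R3: [0, 0, 0, 32/163, 32/163]
R5 ← R5 + (150/163)·R3: [0, 0, 0, 1040/163, 1040/163]
R5 ← R5 − (65/2)·R4: [0, 0, 0, 0, 0]
The echelon form has 4 nonzero rows, and every pivot lies in the first 4 columns, so rank(B) = rank([B|b]) = 4.
The system is consistent.
Free variables = (unknowns) − (rank) = 4 − 4 = 0.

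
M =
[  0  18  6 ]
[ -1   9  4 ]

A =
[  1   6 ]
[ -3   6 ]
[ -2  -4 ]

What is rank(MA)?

2

First compute MA:
[[-66,  84],
 [-36,  32]]
Now row reduce the product.
R2 ← R2 − (6/11)·R1: [0, -152/11]
2 nonzero rows, so rank(MA) = 2.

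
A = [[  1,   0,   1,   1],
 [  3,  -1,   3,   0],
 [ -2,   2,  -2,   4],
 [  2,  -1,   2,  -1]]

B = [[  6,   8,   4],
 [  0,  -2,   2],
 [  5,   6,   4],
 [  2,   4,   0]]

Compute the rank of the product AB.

2

First compute AB:
[[ 13,  18,   8],
 [ 33,  44,  22],
 [-14, -16, -12],
 [ 20,  26,  14]]
Now row reduce the product.
R2 ← R2 − (33/13)·R1: [0, -22/13, 22/13]
R3 ← R3 + (14/13)·R1: [0, 44/13, -44/13]
R4 ← R4 − (20/13)·R1: [0, -22/13, 22/13]
R3 ← R3 + (2)·R2: [0, 0, 0]
R4 ← R4 − R2: [0, 0, 0]
2 nonzero rows, so rank(AB) = 2.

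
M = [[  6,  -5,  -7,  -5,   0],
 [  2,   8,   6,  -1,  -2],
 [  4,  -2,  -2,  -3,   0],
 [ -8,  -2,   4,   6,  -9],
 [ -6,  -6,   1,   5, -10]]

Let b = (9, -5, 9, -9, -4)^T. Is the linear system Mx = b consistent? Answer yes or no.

Row reduce the augmented matrix [M | b].
R2 ← R2 − (1/3)·R1: [0, 29/3, 25/3, 2/3, -2, -8]
R3 ← R3 − (2/3)·R1: [0, 4/3, 8/3, 1/3, 0, 3]
R4 ← R4 + (4/3)·R1: [0, -26/3, -16/3, -2/3, -9, 3]
R5 ← R5 + R1: [0, -11, -6, 0, -10, 5]
R3 ← R3 − (4/29)·R2: [0, 0, 44/29, 7/29, 8/29, 119/29]
R4 ← R4 + (26/29)·R2: [0, 0, 62/29, -2/29, -313/29, -121/29]
R5 ← R5 + (33/29)·R2: [0, 0, 101/29, 22/29, -356/29, -119/29]
R4 ← R4 − (31/22)·R3: [0, 0, 0, -9/22, -123/11, -219/22]
R5 ← R5 − (101/44)·R3: [0, 0, 0, 9/44, -142/11, -595/44]
R5 ← R5 + (1/2)·R4: [0, 0, 0, 0, -37/2, -37/2]
The echelon form has 5 nonzero rows, and every pivot lies in the first 5 columns, so rank(M) = rank([M|b]) = 5.
The system is consistent.

yes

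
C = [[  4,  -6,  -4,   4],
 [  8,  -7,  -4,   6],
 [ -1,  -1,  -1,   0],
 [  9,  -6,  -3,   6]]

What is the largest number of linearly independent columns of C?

Row reduce to echelon form.
R2 ← R2 − (2)·R1: [0, 5, 4, -2]
R3 ← R3 + (1/4)·R1: [0, -5/2, -2, 1]
R4 ← R4 − (9/4)·R1: [0, 15/2, 6, -3]
R3 ← R3 + (1/2)·R2: [0, 0, 0, 0]
R4 ← R4 − (3/2)·R2: [0, 0, 0, 0]
Echelon form has 2 nonzero rows, so rank(C) = 2.
The rank gives the maximum number of linearly independent columns: 2.

2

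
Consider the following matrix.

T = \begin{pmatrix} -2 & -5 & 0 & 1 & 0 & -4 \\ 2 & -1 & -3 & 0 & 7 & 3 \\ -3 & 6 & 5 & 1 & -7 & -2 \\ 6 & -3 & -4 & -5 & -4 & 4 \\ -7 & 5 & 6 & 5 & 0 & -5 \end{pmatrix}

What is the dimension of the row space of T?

3

Row reduce to echelon form.
R2 ← R2 + R1: [0, -6, -3, 1, 7, -1]
R3 ← R3 − (3/2)·R1: [0, 27/2, 5, -1/2, -7, 4]
R4 ← R4 + (3)·R1: [0, -18, -4, -2, -4, -8]
R5 ← R5 − (7/2)·R1: [0, 45/2, 6, 3/2, 0, 9]
R3 ← R3 + (9/4)·R2: [0, 0, -7/4, 7/4, 35/4, 7/4]
R4 ← R4 − (3)·R2: [0, 0, 5, -5, -25, -5]
R5 ← R5 + (15/4)·R2: [0, 0, -21/4, 21/4, 105/4, 21/4]
R4 ← R4 + (20/7)·R3: [0, 0, 0, 0, 0, 0]
R5 ← R5 − (3)·R3: [0, 0, 0, 0, 0, 0]
Echelon form has 3 nonzero rows, so rank(T) = 3.
The row space has dimension equal to the rank: 3.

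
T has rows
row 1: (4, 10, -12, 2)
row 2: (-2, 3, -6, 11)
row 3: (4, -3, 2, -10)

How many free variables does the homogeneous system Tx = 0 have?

Row reduce to echelon form.
R2 ← R2 + (1/2)·R1: [0, 8, -12, 12]
R3 ← R3 − R1: [0, -13, 14, -12]
R3 ← R3 + (13/8)·R2: [0, 0, -11/2, 15/2]
3 nonzero rows, so rank(T) = 3.
T has 4 columns; by rank–nullity, nullity = 4 − 3 = 1.

1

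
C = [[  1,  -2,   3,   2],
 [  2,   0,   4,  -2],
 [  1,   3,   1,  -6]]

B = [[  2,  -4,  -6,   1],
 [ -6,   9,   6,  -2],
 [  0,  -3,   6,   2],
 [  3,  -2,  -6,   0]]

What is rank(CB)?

First compute CB:
[[ 20, -35, -12,  11],
 [ -2, -16,  24,  10],
 [-34,  32,  54,  -3]]
Now row reduce the product.
R2 ← R2 + (1/10)·R1: [0, -39/2, 114/5, 111/10]
R3 ← R3 + (17/10)·R1: [0, -55/2, 168/5, 157/10]
R3 ← R3 − (55/39)·R2: [0, 0, 94/65, 3/65]
3 nonzero rows, so rank(CB) = 3.

3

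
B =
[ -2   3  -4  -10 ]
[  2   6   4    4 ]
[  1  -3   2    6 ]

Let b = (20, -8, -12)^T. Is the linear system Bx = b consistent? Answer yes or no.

Row reduce the augmented matrix [B | b].
R2 ← R2 + R1: [0, 9, 0, -6, 12]
R3 ← R3 + (1/2)·R1: [0, -3/2, 0, 1, -2]
R3 ← R3 + (1/6)·R2: [0, 0, 0, 0, 0]
The echelon form has 2 nonzero rows, and every pivot lies in the first 4 columns, so rank(B) = rank([B|b]) = 2.
The system is consistent.

yes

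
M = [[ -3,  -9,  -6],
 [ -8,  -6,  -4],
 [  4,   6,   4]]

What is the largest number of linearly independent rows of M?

2

Row reduce to echelon form.
R2 ← R2 − (8/3)·R1: [0, 18, 12]
R3 ← R3 + (4/3)·R1: [0, -6, -4]
R3 ← R3 + (1/3)·R2: [0, 0, 0]
Echelon form has 2 nonzero rows, so rank(M) = 2.
The rank gives the maximum number of linearly independent rows: 2.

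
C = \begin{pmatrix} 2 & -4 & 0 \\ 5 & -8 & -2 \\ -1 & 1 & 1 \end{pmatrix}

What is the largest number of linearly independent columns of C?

2

Row reduce to echelon form.
R2 ← R2 − (5/2)·R1: [0, 2, -2]
R3 ← R3 + (1/2)·R1: [0, -1, 1]
R3 ← R3 + (1/2)·R2: [0, 0, 0]
Echelon form has 2 nonzero rows, so rank(C) = 2.
The rank gives the maximum number of linearly independent columns: 2.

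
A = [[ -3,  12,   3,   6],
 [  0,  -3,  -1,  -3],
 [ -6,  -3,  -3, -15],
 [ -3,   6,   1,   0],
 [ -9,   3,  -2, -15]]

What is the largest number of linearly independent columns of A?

2

Row reduce to echelon form.
R3 ← R3 − (2)·R1: [0, -27, -9, -27]
R4 ← R4 − R1: [0, -6, -2, -6]
R5 ← R5 − (3)·R1: [0, -33, -11, -33]
R3 ← R3 − (9)·R2: [0, 0, 0, 0]
R4 ← R4 − (2)·R2: [0, 0, 0, 0]
R5 ← R5 − (11)·R2: [0, 0, 0, 0]
Echelon form has 2 nonzero rows, so rank(A) = 2.
The rank gives the maximum number of linearly independent columns: 2.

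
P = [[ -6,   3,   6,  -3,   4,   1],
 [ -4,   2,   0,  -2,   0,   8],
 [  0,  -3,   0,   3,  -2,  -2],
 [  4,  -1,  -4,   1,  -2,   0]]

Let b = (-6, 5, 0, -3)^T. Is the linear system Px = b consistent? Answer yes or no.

Row reduce the augmented matrix [P | b].
R2 ← R2 − (2/3)·R1: [0, 0, -4, 0, -8/3, 22/3, 9]
R4 ← R4 + (2/3)·R1: [0, 1, 0, -1, 2/3, 2/3, -7]
Swap R2 ↔ R3
R4 ← R4 + (1/3)·R2: [0, 0, 0, 0, 0, 0, -7]
The echelon form has 4 nonzero rows; the last pivot sits in the augmented column, so rank(P) = 3 but rank([P|b]) = 4.
Since the ranks differ, the system is inconsistent.

no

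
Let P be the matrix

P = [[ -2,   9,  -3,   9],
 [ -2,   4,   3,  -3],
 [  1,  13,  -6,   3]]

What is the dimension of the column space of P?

Row reduce to echelon form.
R2 ← R2 − R1: [0, -5, 6, -12]
R3 ← R3 + (1/2)·R1: [0, 35/2, -15/2, 15/2]
R3 ← R3 + (7/2)·R2: [0, 0, 27/2, -69/2]
Echelon form has 3 nonzero rows, so rank(P) = 3.
The column space has dimension equal to the rank: 3.

3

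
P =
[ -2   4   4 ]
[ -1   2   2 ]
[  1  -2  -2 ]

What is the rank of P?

Row reduce to echelon form.
R2 ← R2 − (1/2)·R1: [0, 0, 0]
R3 ← R3 + (1/2)·R1: [0, 0, 0]
Echelon form has 1 nonzero row, so rank(P) = 1.

1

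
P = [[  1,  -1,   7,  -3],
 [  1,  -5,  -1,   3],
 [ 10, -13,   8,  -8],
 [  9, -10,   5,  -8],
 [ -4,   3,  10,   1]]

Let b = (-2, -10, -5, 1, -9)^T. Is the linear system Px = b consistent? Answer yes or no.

Row reduce the augmented matrix [P | b].
R2 ← R2 − R1: [0, -4, -8, 6, -8]
R3 ← R3 − (10)·R1: [0, -3, -62, 22, 15]
R4 ← R4 − (9)·R1: [0, -1, -58, 19, 19]
R5 ← R5 + (4)·R1: [0, -1, 38, -11, -17]
R3 ← R3 − (3/4)·R2: [0, 0, -56, 35/2, 21]
R4 ← R4 − (1/4)·R2: [0, 0, -56, 35/2, 21]
R5 ← R5 − (1/4)·R2: [0, 0, 40, -25/2, -15]
R4 ← R4 − R3: [0, 0, 0, 0, 0]
R5 ← R5 + (5/7)·R3: [0, 0, 0, 0, 0]
The echelon form has 3 nonzero rows, and every pivot lies in the first 4 columns, so rank(P) = rank([P|b]) = 3.
The system is consistent.

yes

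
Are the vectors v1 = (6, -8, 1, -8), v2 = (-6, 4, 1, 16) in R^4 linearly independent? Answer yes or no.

Form the matrix with these vectors as rows and row reduce.
R2 ← R2 + R1: [0, -4, 2, 8]
2 nonzero rows, so the 2 vectors span a space of dimension 2.
Since 2 = 2, the vectors are linearly independent.

yes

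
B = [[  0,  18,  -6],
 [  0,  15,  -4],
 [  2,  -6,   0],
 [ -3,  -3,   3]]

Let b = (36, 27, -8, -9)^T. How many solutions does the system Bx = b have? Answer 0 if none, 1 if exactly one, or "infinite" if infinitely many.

Row reduce the augmented matrix [B | b].
Swap R1 ↔ R3
R4 ← R4 + (3/2)·R1: [0, -12, 3, -21]
R3 ← R3 − (6/5)·R2: [0, 0, -6/5, 18/5]
R4 ← R4 + (4/5)·R2: [0, 0, -1/5, 3/5]
R4 ← R4 − (1/6)·R3: [0, 0, 0, 0]
The echelon form has 3 nonzero rows, and every pivot lies in the first 3 columns, so rank(B) = rank([B|b]) = 3.
The system is consistent.
rank = 3 = number of unknowns, so the solution is unique.

1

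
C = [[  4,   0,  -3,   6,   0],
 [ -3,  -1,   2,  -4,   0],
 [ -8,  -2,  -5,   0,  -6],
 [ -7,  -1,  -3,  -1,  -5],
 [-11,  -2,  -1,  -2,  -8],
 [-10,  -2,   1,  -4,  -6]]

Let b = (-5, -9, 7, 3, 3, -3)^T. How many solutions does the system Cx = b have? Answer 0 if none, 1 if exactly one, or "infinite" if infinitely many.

0

Row reduce the augmented matrix [C | b].
R2 ← R2 + (3/4)·R1: [0, -1, -1/4, 1/2, 0, -51/4]
R3 ← R3 + (2)·R1: [0, -2, -11, 12, -6, -3]
R4 ← R4 + (7/4)·R1: [0, -1, -33/4, 19/2, -5, -23/4]
R5 ← R5 + (11/4)·R1: [0, -2, -37/4, 29/2, -8, -43/4]
R6 ← R6 + (5/2)·R1: [0, -2, -13/2, 11, -6, -31/2]
R3 ← R3 − (2)·R2: [0, 0, -21/2, 11, -6, 45/2]
R4 ← R4 − R2: [0, 0, -8, 9, -5, 7]
R5 ← R5 − (2)·R2: [0, 0, -35/4, 27/2, -8, 59/4]
R6 ← R6 − (2)·R2: [0, 0, -6, 10, -6, 10]
R4 ← R4 − (16/21)·R3: [0, 0, 0, 13/21, -3/7, -71/7]
R5 ← R5 − (5/6)·R3: [0, 0, 0, 13/3, -3, -4]
R6 ← R6 − (4/7)·R3: [0, 0, 0, 26/7, -18/7, -20/7]
R5 ← R5 − (7)·R4: [0, 0, 0, 0, 0, 67]
R6 ← R6 − (6)·R4: [0, 0, 0, 0, 0, 58]
R6 ← R6 − (58/67)·R5: [0, 0, 0, 0, 0, 0]
The echelon form has 5 nonzero rows; the last pivot sits in the augmented column, so rank(C) = 4 but rank([C|b]) = 5.
Since the ranks differ, the system is inconsistent.
It has no solutions.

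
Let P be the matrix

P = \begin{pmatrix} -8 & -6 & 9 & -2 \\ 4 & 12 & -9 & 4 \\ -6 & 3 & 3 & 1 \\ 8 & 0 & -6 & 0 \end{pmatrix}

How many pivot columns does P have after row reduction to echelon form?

2

Row reduce to echelon form.
R2 ← R2 + (1/2)·R1: [0, 9, -9/2, 3]
R3 ← R3 − (3/4)·R1: [0, 15/2, -15/4, 5/2]
R4 ← R4 + R1: [0, -6, 3, -2]
R3 ← R3 − (5/6)·R2: [0, 0, 0, 0]
R4 ← R4 + (2/3)·R2: [0, 0, 0, 0]
Echelon form has 2 nonzero rows, so rank(P) = 2.
Each nonzero row contributes one pivot column: 2 pivot columns.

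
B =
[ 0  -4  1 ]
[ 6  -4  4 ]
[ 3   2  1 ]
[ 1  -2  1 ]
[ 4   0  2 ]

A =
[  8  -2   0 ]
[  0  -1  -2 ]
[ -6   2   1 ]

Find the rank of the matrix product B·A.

First compute BA:
[[ -6,   6,   9],
 [ 24,   0,  12],
 [ 18,  -6,  -3],
 [  2,   2,   5],
 [ 20,  -4,   2]]
Now row reduce the product.
R2 ← R2 + (4)·R1: [0, 24, 48]
R3 ← R3 + (3)·R1: [0, 12, 24]
R4 ← R4 + (1/3)·R1: [0, 4, 8]
R5 ← R5 + (10/3)·R1: [0, 16, 32]
R3 ← R3 − (1/2)·R2: [0, 0, 0]
R4 ← R4 − (1/6)·R2: [0, 0, 0]
R5 ← R5 − (2/3)·R2: [0, 0, 0]
2 nonzero rows, so rank(BA) = 2.

2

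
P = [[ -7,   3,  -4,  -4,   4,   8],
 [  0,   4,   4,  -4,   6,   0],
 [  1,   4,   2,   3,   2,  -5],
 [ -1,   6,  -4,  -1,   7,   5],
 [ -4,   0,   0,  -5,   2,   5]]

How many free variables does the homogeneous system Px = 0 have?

2

Row reduce to echelon form.
R3 ← R3 + (1/7)·R1: [0, 31/7, 10/7, 17/7, 18/7, -27/7]
R4 ← R4 − (1/7)·R1: [0, 39/7, -24/7, -3/7, 45/7, 27/7]
R5 ← R5 − (4/7)·R1: [0, -12/7, 16/7, -19/7, -2/7, 3/7]
R3 ← R3 − (31/28)·R2: [0, 0, -3, 48/7, -57/14, -27/7]
R4 ← R4 − (39/28)·R2: [0, 0, -9, 36/7, -27/14, 27/7]
R5 ← R5 + (3/7)·R2: [0, 0, 4, -31/7, 16/7, 3/7]
R4 ← R4 − (3)·R3: [0, 0, 0, -108/7, 72/7, 108/7]
R5 ← R5 + (4/3)·R3: [0, 0, 0, 33/7, -22/7, -33/7]
R5 ← R5 + (11/36)·R4: [0, 0, 0, 0, 0, 0]
4 nonzero rows, so rank(P) = 4.
P has 6 columns; by rank–nullity, nullity = 6 − 4 = 2.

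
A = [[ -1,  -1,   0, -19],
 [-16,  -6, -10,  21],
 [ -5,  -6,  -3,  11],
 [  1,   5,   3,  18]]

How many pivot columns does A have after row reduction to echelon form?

Row reduce to echelon form.
R2 ← R2 − (16)·R1: [0, 10, -10, 325]
R3 ← R3 − (5)·R1: [0, -1, -3, 106]
R4 ← R4 + R1: [0, 4, 3, -1]
R3 ← R3 + (1/10)·R2: [0, 0, -4, 277/2]
R4 ← R4 − (2/5)·R2: [0, 0, 7, -131]
R4 ← R4 + (7/4)·R3: [0, 0, 0, 891/8]
Echelon form has 4 nonzero rows, so rank(A) = 4.
Each nonzero row contributes one pivot column: 4 pivot columns.

4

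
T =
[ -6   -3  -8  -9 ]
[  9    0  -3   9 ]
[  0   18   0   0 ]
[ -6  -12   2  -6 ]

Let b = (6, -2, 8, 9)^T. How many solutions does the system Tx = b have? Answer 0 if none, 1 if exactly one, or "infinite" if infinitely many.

Row reduce the augmented matrix [T | b].
R2 ← R2 + (3/2)·R1: [0, -9/2, -15, -9/2, 7]
R4 ← R4 − R1: [0, -9, 10, 3, 3]
R3 ← R3 + (4)·R2: [0, 0, -60, -18, 36]
R4 ← R4 − (2)·R2: [0, 0, 40, 12, -11]
R4 ← R4 + (2/3)·R3: [0, 0, 0, 0, 13]
The echelon form has 4 nonzero rows; the last pivot sits in the augmented column, so rank(T) = 3 but rank([T|b]) = 4.
Since the ranks differ, the system is inconsistent.
It has no solutions.

0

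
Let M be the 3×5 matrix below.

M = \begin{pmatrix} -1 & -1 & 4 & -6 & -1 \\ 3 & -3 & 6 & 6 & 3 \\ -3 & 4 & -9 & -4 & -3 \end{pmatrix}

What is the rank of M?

2

Row reduce to echelon form.
R2 ← R2 + (3)·R1: [0, -6, 18, -12, 0]
R3 ← R3 − (3)·R1: [0, 7, -21, 14, 0]
R3 ← R3 + (7/6)·R2: [0, 0, 0, 0, 0]
Echelon form has 2 nonzero rows, so rank(M) = 2.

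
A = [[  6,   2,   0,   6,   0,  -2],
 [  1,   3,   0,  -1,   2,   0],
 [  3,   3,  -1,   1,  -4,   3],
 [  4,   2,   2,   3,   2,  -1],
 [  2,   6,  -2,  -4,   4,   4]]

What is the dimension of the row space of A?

Row reduce to echelon form.
R2 ← R2 − (1/6)·R1: [0, 8/3, 0, -2, 2, 1/3]
R3 ← R3 − (1/2)·R1: [0, 2, -1, -2, -4, 4]
R4 ← R4 − (2/3)·R1: [0, 2/3, 2, -1, 2, 1/3]
R5 ← R5 − (1/3)·R1: [0, 16/3, -2, -6, 4, 14/3]
R3 ← R3 − (3/4)·R2: [0, 0, -1, -1/2, -11/2, 15/4]
R4 ← R4 − (1/4)·R2: [0, 0, 2, -1/2, 3/2, 1/4]
R5 ← R5 − (2)·R2: [0, 0, -2, -2, 0, 4]
R4 ← R4 + (2)·R3: [0, 0, 0, -3/2, -19/2, 31/4]
R5 ← R5 − (2)·R3: [0, 0, 0, -1, 11, -7/2]
R5 ← R5 − (2/3)·R4: [0, 0, 0, 0, 52/3, -26/3]
Echelon form has 5 nonzero rows, so rank(A) = 5.
The row space has dimension equal to the rank: 5.

5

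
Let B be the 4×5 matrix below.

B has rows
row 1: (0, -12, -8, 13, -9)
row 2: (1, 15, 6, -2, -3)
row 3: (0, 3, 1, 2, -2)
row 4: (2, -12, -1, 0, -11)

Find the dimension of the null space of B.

1

Row reduce to echelon form.
Swap R1 ↔ R2
R4 ← R4 − (2)·R1: [0, -42, -13, 4, -5]
R3 ← R3 + (1/4)·R2: [0, 0, -1, 21/4, -17/4]
R4 ← R4 − (7/2)·R2: [0, 0, 15, -83/2, 53/2]
R4 ← R4 + (15)·R3: [0, 0, 0, 149/4, -149/4]
4 nonzero rows, so rank(B) = 4.
B has 5 columns; by rank–nullity, nullity = 5 − 4 = 1.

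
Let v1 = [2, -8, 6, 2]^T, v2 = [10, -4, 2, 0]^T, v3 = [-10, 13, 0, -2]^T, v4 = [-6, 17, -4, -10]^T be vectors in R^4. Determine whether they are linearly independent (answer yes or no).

yes

Form the matrix with these vectors as rows and row reduce.
R2 ← R2 − (5)·R1: [0, 36, -28, -10]
R3 ← R3 + (5)·R1: [0, -27, 30, 8]
R4 ← R4 + (3)·R1: [0, -7, 14, -4]
R3 ← R3 + (3/4)·R2: [0, 0, 9, 1/2]
R4 ← R4 + (7/36)·R2: [0, 0, 77/9, -107/18]
R4 ← R4 − (77/81)·R3: [0, 0, 0, -520/81]
4 nonzero rows, so the 4 vectors span a space of dimension 4.
Since 4 = 4, the vectors are linearly independent.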